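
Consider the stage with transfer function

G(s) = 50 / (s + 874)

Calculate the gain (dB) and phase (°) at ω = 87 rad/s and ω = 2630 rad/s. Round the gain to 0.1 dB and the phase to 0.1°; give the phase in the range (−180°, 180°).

ω = 87: -24.9 dB, -5.7°; ω = 2630: -34.9 dB, -71.6°

Substitute s = j87:
Numerator: 50 = 50 + j0
Denominator: (j87) + 874 = 874 + j87
|N| = √(50² + 0²) ≈ 50, ∠N ≈ 0.00°
|D| = √(874² + 87²) ≈ 878.32, ∠D ≈ 5.68°
|G| = 50 / 878.32 ≈ 0.056927
Gain = 20 log₁₀(0.056927) ≈ -24.89 dB
∠G = 0.00° − 5.68° = -5.68°

Substitute s = j2630:
Numerator: 50 = 50 + j0
Denominator: (j2630) + 874 = 874 + j2630
|N| = √(50² + 0²) ≈ 50, ∠N ≈ 0.00°
|D| = √(874² + 2630²) ≈ 2771.4, ∠D ≈ 71.62°
|G| = 50 / 2771.4 ≈ 0.018041
Gain = 20 log₁₀(0.018041) ≈ -34.87 dB
∠G = 0.00° − 71.62° = -71.62°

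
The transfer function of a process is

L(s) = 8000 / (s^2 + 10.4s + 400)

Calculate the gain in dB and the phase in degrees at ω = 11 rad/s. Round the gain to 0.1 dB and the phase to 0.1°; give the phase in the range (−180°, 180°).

At s = jω = j11:
quadratic: (j11)² + 10.4·j11 + 400 = 279 + j114.4 → |·| ≈ 301.54, ∠ ≈ 22.30°
|L| = 8000 / 301.54 ≈ 26.53
Gain = 20 log₁₀(26.53) ≈ 28.47 dB
∠L = 0.00° − 22.30° = -22.30°

28.5 dB, -22.3°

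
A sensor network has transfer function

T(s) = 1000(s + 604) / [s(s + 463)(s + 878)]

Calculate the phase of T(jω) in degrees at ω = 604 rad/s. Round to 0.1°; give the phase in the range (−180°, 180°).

At s = jω = j604:
zero (s+604): 604 + j604 → |·| = √(604²+604²) = √729632 ≈ 854.18, ∠ = arctan(604/604) ≈ 45.00°
pole (s+463): 463 + j604 → |·| = √(463²+604²) = √579185 ≈ 761.04, ∠ = arctan(604/463) ≈ 52.53°
pole (s+878): 878 + j604 → |·| = √(878²+604²) = √1135700 ≈ 1065.7, ∠ = arctan(604/878) ≈ 34.53°
pole at origin: |s| = 604, ∠ = 90.00° (in denominator)
∠T = 45.00° − 177.06° = -132.06°

-132.1°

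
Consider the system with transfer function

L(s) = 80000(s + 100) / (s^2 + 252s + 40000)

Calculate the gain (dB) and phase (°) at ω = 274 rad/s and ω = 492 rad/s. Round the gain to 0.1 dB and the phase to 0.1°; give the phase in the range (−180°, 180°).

ω = 274: 49.6 dB, -47.0°; ω = 492: 44.6 dB, -70.0°

At s = jω = j274:
zero (s+100): 100 + j274 → |·| = √(100²+274²) = √85076 ≈ 291.68, ∠ = arctan(274/100) ≈ 69.95°
quadratic: (j274)² + 252·j274 + 40000 = -35076 + j69048 → |·| ≈ 77446, ∠ ≈ 116.93°
|L| = 80000 · 291.68 / 77446 ≈ 301.3
Gain = 20 log₁₀(301.3) ≈ 49.58 dB
∠L = 69.95° − 116.93° = -46.98°

At s = jω = j492:
zero (s+100): 100 + j492 → |·| = √(100²+492²) = √252064 ≈ 502.06, ∠ = arctan(492/100) ≈ 78.51°
quadratic: (j492)² + 252·j492 + 40000 = -202064 + j123984 → |·| ≈ 2.3707e+05, ∠ ≈ 148.47°
|L| = 80000 · 502.06 / 2.3707e+05 ≈ 169.42
Gain = 20 log₁₀(169.42) ≈ 44.58 dB
∠L = 78.51° − 148.47° = -69.96°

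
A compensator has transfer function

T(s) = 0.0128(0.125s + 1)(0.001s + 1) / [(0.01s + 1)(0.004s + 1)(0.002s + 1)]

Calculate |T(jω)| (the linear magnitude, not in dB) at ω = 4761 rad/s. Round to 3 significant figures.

0.00426

At ω = 4761 rad/s:
zero (1 + j4761·0.125) = 1 + j595.125 → |·| ≈ 595.13, ∠ ≈ 89.90°
zero (1 + j4761·0.001) = 1 + j4.761 → |·| ≈ 4.8649, ∠ ≈ 78.14°
pole (1 + j4761·0.01) = 1 + j47.61 → |·| ≈ 47.621, ∠ ≈ 88.80°
pole (1 + j4761·0.004) = 1 + j19.044 → |·| ≈ 19.07, ∠ ≈ 86.99°
pole (1 + j4761·0.002) = 1 + j9.522 → |·| ≈ 9.5744, ∠ ≈ 84.00°
|T| = 0.0128 · 595.13 · 4.8649 / (47.621 · 19.07 · 9.5744) ≈ 0.0042622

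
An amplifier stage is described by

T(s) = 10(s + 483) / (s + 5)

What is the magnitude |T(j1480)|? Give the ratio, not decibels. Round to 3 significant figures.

10.5

At s = jω = j1480:
zero (s+483): 483 + j1480 → |·| = √(483²+1480²) = √2423689 ≈ 1556.8, ∠ = arctan(1480/483) ≈ 71.93°
pole (s+5): 5 + j1480 → |·| = √(5²+1480²) = √2190425 ≈ 1480, ∠ = arctan(1480/5) ≈ 89.81°
|T| = 10 · 1556.8 / 1480 ≈ 10.519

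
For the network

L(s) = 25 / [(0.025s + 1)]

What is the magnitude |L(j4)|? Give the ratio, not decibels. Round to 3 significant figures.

24.9

At ω = 4 rad/s:
pole (1 + j4·0.025) = 1 + j0.1 → |·| ≈ 1.005, ∠ ≈ 5.71°
|L| = 25 · 1 / (1.005) ≈ 24.876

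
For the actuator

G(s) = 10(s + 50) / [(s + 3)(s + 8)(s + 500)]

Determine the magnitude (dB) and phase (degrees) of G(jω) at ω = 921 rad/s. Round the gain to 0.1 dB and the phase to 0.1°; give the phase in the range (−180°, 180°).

At s = jω = j921:
zero (s+50): 50 + j921 → |·| = √(50²+921²) = √850741 ≈ 922.36, ∠ = arctan(921/50) ≈ 86.89°
pole (s+3): 3 + j921 → |·| = √(3²+921²) = √848250 ≈ 921, ∠ = arctan(921/3) ≈ 89.81°
pole (s+8): 8 + j921 → |·| = √(8²+921²) = √848305 ≈ 921.03, ∠ = arctan(921/8) ≈ 89.50°
pole (s+500): 500 + j921 → |·| = √(500²+921²) = √1098241 ≈ 1048, ∠ = arctan(921/500) ≈ 61.50°
|G| = 10 · 922.36 / 8.8899e+08 ≈ 1.0375e-05
Gain = 20 log₁₀(1.0375e-05) ≈ -99.68 dB
∠G = 86.89° − 240.81° = -153.92°

-99.7 dB, -153.9°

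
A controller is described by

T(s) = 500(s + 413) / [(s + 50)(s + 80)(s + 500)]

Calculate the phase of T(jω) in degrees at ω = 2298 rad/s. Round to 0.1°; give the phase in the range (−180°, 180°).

-174.7°

At s = jω = j2298:
zero (s+413): 413 + j2298 → |·| = √(413²+2298²) = √5451373 ≈ 2334.8, ∠ = arctan(2298/413) ≈ 79.81°
pole (s+50): 50 + j2298 → |·| = √(50²+2298²) = √5283304 ≈ 2298.5, ∠ = arctan(2298/50) ≈ 88.75°
pole (s+80): 80 + j2298 → |·| = √(80²+2298²) = √5287204 ≈ 2299.4, ∠ = arctan(2298/80) ≈ 88.01°
pole (s+500): 500 + j2298 → |·| = √(500²+2298²) = √5530804 ≈ 2351.8, ∠ = arctan(2298/500) ≈ 77.72°
∠T = 79.81° − 254.48° = -174.67°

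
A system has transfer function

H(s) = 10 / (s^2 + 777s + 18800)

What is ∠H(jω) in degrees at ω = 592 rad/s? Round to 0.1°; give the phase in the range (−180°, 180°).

Substitute s = j592:
Numerator: 10 = 10 + j0
Denominator: (j592)^2 + 777(j592) + 18800 = -331664 + j459984
|N| = √(10² + 0²) ≈ 10, ∠N ≈ 0.00°
|D| = √(331664² + 459984²) ≈ 5.6709e+05, ∠D ≈ 125.79°
∠H = 0.00° − 125.79° = -125.79°

-125.8°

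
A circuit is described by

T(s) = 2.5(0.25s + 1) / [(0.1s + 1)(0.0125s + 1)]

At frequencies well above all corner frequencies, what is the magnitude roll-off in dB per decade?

-20 dB/decade

Each pole contributes −20 dB/decade at high frequency; each zero contributes +20 dB/decade.
Net: 1 zero(s) − 2 pole(s) → -20 dB/decade.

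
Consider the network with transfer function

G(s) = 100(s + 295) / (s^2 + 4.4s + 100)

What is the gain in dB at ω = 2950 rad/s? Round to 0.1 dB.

At s = jω = j2950:
zero (s+295): 295 + j2950 → |·| = √(295²+2950²) = √8789525 ≈ 2964.7, ∠ = arctan(2950/295) ≈ 84.29°
quadratic: (j2950)² + 4.4·j2950 + 100 = -8702400 + j12980 → |·| ≈ 8.7024e+06, ∠ ≈ 179.91°
|G| = 100 · 2964.7 / 8.7024e+06 ≈ 0.034068
Gain = 20 log₁₀(0.034068) ≈ -29.35 dB

-29.4 dB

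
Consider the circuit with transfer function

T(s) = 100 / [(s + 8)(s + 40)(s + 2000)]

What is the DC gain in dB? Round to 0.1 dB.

-76.1 dB

T(0) = 100 / (8·40·2000) = 0.00015625
20 log₁₀(0.00015625) ≈ -76.12 dB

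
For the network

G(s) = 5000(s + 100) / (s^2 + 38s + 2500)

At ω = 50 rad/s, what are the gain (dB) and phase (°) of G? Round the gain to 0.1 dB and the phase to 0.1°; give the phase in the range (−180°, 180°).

At s = jω = j50:
zero (s+100): 100 + j50 → |·| = √(100²+50²) = √12500 ≈ 111.8, ∠ = arctan(50/100) ≈ 26.57°
quadratic: (j50)² + 38·j50 + 2500 = 0 + j1900 → |·| ≈ 1900, ∠ ≈ 90.00°
|G| = 5000 · 111.8 / 1900 ≈ 294.21
Gain = 20 log₁₀(294.21) ≈ 49.37 dB
∠G = 26.57° − 90.00° = -63.43°

49.4 dB, -63.4°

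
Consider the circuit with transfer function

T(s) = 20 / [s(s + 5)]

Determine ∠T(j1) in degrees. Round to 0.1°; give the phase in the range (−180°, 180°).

-101.3°

At s = jω = j1:
pole (s+5): 5 + j1 → |·| = √(5²+1²) = √26 ≈ 5.099, ∠ = arctan(1/5) ≈ 11.31°
pole at origin: |s| = 1, ∠ = 90.00° (in denominator)
∠T = 0.00° − 101.31° = -101.31°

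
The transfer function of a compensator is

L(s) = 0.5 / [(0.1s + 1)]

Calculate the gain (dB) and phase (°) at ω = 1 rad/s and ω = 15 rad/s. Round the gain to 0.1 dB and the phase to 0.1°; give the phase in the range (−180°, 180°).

ω = 1: -6.1 dB, -5.7°; ω = 15: -11.1 dB, -56.3°

At ω = 1 rad/s:
pole (1 + j1·0.1) = 1 + j0.1 → |·| ≈ 1.005, ∠ ≈ 5.71°
|L| = 0.5 · 1 / (1.005) ≈ 0.49751
Gain = 20 log₁₀(0.49751) ≈ -6.06 dB
∠L = (0°) − (5.71°) = -5.71°

At ω = 15 rad/s:
pole (1 + j15·0.1) = 1 + j1.5 → |·| ≈ 1.8028, ∠ ≈ 56.31°
|L| = 0.5 · 1 / (1.8028) ≈ 0.27735
Gain = 20 log₁₀(0.27735) ≈ -11.14 dB
∠L = (0°) − (56.31°) = -56.31°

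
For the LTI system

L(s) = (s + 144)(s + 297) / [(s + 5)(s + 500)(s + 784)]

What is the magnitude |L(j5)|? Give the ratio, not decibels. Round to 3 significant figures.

At s = jω = j5:
zero (s+144): 144 + j5 → |·| = √(144²+5²) = √20761 ≈ 144.09, ∠ = arctan(5/144) ≈ 1.99°
zero (s+297): 297 + j5 → |·| = √(297²+5²) = √88234 ≈ 297.04, ∠ = arctan(5/297) ≈ 0.96°
pole (s+5): 5 + j5 → |·| = √(5²+5²) = √50 ≈ 7.0711, ∠ = arctan(5/5) ≈ 45.00°
pole (s+500): 500 + j5 → |·| = √(500²+5²) = √250025 ≈ 500.02, ∠ = arctan(5/500) ≈ 0.57°
pole (s+784): 784 + j5 → |·| = √(784²+5²) = √614681 ≈ 784.02, ∠ = arctan(5/784) ≈ 0.37°
|L| = 1 · 42800 / 2.7721e+06 ≈ 0.01544

0.0154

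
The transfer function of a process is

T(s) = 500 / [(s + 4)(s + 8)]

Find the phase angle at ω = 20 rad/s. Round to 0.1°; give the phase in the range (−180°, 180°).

At s = jω = j20:
pole (s+4): 4 + j20 → |·| = √(4²+20²) = √416 ≈ 20.396, ∠ = arctan(20/4) ≈ 78.69°
pole (s+8): 8 + j20 → |·| = √(8²+20²) = √464 ≈ 21.541, ∠ = arctan(20/8) ≈ 68.20°
∠T = 0.00° − 146.89° = -146.89°

-146.9°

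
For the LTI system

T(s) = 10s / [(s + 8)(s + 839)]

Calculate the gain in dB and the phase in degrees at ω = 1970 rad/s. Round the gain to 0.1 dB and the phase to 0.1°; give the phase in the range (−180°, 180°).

-46.6 dB, -66.7°

At s = jω = j1970:
zero at origin: s = j1970 → |·| = 1970, ∠ = 90.00°
pole (s+8): 8 + j1970 → |·| = √(8²+1970²) = √3880964 ≈ 1970, ∠ = arctan(1970/8) ≈ 89.77°
pole (s+839): 839 + j1970 → |·| = √(839²+1970²) = √4584821 ≈ 2141.2, ∠ = arctan(1970/839) ≈ 66.93°
|T| = 10 · 1970 / 4.2182e+06 ≈ 0.0046702
Gain = 20 log₁₀(0.0046702) ≈ -46.61 dB
∠T = 90.00° − 156.70° = -66.70°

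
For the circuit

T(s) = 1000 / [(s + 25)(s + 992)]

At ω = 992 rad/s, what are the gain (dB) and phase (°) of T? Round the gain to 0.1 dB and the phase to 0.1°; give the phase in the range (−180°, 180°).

-62.9 dB, -133.6°

At s = jω = j992:
pole (s+25): 25 + j992 → |·| = √(25²+992²) = √984689 ≈ 992.31, ∠ = arctan(992/25) ≈ 88.56°
pole (s+992): 992 + j992 → |·| = √(992²+992²) = √1968128 ≈ 1402.9, ∠ = arctan(992/992) ≈ 45.00°
|T| = 1000 / 1.3921e+06 ≈ 0.00071834
Gain = 20 log₁₀(0.00071834) ≈ -62.87 dB
∠T = 0.00° − 133.56° = -133.56°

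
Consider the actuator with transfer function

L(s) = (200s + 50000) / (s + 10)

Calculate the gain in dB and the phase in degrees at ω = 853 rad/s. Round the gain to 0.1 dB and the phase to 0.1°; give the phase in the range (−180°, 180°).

Substitute s = j853:
Numerator: 200(j853) + 50000 = 50000 + j170600
Denominator: (j853) + 10 = 10 + j853
|N| = √(50000² + 170600²) ≈ 1.7778e+05, ∠N ≈ 73.67°
|D| = √(10² + 853²) ≈ 853.06, ∠D ≈ 89.33°
|L| = 1.7778e+05 / 853.06 ≈ 208.4
Gain = 20 log₁₀(208.4) ≈ 46.38 dB
∠L = 73.67° − 89.33° = -15.66°

46.4 dB, -15.7°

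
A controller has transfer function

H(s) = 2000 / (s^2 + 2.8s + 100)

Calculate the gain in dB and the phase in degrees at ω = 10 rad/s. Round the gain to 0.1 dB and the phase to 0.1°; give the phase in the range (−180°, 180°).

37.1 dB, -90.0°

At s = jω = j10:
quadratic: (j10)² + 2.8·j10 + 100 = 0 + j28 → |·| ≈ 28, ∠ ≈ 90.00°
|H| = 2000 / 28 ≈ 71.429
Gain = 20 log₁₀(71.429) ≈ 37.08 dB
∠H = 0.00° − 90.00° = -90.00°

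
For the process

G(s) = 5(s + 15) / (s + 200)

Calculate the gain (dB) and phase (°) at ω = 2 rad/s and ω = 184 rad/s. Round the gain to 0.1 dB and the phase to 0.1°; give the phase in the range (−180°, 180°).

ω = 2: -8.4 dB, 7.0°; ω = 184: 10.6 dB, 42.7°

At s = jω = j2:
zero (s+15): 15 + j2 → |·| = √(15²+2²) = √229 ≈ 15.133, ∠ = arctan(2/15) ≈ 7.59°
pole (s+200): 200 + j2 → |·| = √(200²+2²) = √40004 ≈ 200.01, ∠ = arctan(2/200) ≈ 0.57°
|G| = 5 · 15.133 / 200.01 ≈ 0.37831
Gain = 20 log₁₀(0.37831) ≈ -8.44 dB
∠G = 7.59° − 0.57° = 7.02°

At s = jω = j184:
zero (s+15): 15 + j184 → |·| = √(15²+184²) = √34081 ≈ 184.61, ∠ = arctan(184/15) ≈ 85.34°
pole (s+200): 200 + j184 → |·| = √(200²+184²) = √73856 ≈ 271.76, ∠ = arctan(184/200) ≈ 42.61°
|G| = 5 · 184.61 / 271.76 ≈ 3.3966
Gain = 20 log₁₀(3.3966) ≈ 10.62 dB
∠G = 85.34° − 42.61° = 42.73°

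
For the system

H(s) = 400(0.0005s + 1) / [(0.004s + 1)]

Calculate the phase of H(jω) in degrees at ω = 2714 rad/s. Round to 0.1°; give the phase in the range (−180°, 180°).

-31.1°

At ω = 2714 rad/s:
zero (1 + j2714·0.0005) = 1 + j1.357 → |·| ≈ 1.6857, ∠ ≈ 53.61°
pole (1 + j2714·0.004) = 1 + j10.856 → |·| ≈ 10.902, ∠ ≈ 84.74°
∠H = (53.61°) − (84.74°) = -31.13°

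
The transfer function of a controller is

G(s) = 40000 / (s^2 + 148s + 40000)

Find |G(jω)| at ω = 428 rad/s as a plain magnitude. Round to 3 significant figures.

At s = jω = j428:
quadratic: (j428)² + 148·j428 + 40000 = -143184 + j63344 → |·| ≈ 1.5657e+05, ∠ ≈ 156.14°
|G| = 40000 / 1.5657e+05 ≈ 0.25548

0.255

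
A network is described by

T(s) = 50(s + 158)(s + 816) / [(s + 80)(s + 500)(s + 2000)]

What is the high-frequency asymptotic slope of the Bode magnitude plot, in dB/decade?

-20 dB/decade

Each pole contributes −20 dB/decade at high frequency; each zero contributes +20 dB/decade.
Net: 2 zero(s) − 3 pole(s) → -20 dB/decade.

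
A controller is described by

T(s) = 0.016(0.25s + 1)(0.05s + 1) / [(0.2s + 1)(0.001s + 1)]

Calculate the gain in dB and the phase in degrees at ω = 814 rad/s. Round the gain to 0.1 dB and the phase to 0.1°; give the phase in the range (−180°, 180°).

At ω = 814 rad/s:
zero (1 + j814·0.25) = 1 + j203.5 → |·| ≈ 203.5, ∠ ≈ 89.72°
zero (1 + j814·0.05) = 1 + j40.7 → |·| ≈ 40.712, ∠ ≈ 88.59°
pole (1 + j814·0.2) = 1 + j162.8 → |·| ≈ 162.8, ∠ ≈ 89.65°
pole (1 + j814·0.001) = 1 + j0.814 → |·| ≈ 1.2894, ∠ ≈ 39.15°
|T| = 0.016 · 203.5 · 40.712 / (162.8 · 1.2894) ≈ 0.63149
Gain = 20 log₁₀(0.63149) ≈ -3.99 dB
∠T = (89.72° + 88.59°) − (89.65° + 39.15°) = 49.51°

-4.0 dB, 49.5°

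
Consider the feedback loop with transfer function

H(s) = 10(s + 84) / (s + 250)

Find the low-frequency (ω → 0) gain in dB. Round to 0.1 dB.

10.5 dB

H(0) = 10·84 / (250) = 3.36
20 log₁₀(3.36) ≈ 10.53 dB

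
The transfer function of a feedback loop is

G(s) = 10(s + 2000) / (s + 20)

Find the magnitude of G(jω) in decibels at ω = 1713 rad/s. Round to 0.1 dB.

23.7 dB

At s = jω = j1713:
zero (s+2000): 2000 + j1713 → |·| = √(2000²+1713²) = √6934369 ≈ 2633.3, ∠ = arctan(1713/2000) ≈ 40.58°
pole (s+20): 20 + j1713 → |·| = √(20²+1713²) = √2934769 ≈ 1713.1, ∠ = arctan(1713/20) ≈ 89.33°
|G| = 10 · 2633.3 / 1713.1 ≈ 15.372
Gain = 20 log₁₀(15.372) ≈ 23.73 dB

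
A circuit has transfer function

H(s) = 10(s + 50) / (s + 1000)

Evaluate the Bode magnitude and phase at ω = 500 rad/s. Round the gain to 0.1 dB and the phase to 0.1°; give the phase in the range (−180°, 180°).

13.1 dB, 57.7°

At s = jω = j500:
zero (s+50): 50 + j500 → |·| = √(50²+500²) = √252500 ≈ 502.49, ∠ = arctan(500/50) ≈ 84.29°
pole (s+1000): 1000 + j500 → |·| = √(1000²+500²) = √1250000 ≈ 1118, ∠ = arctan(500/1000) ≈ 26.57°
|H| = 10 · 502.49 / 1118 ≈ 4.4945
Gain = 20 log₁₀(4.4945) ≈ 13.05 dB
∠H = 84.29° − 26.57° = 57.72°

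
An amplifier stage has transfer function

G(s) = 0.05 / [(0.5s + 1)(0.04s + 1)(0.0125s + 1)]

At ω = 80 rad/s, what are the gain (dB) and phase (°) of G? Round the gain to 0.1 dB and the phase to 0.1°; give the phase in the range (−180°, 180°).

At ω = 80 rad/s:
pole (1 + j80·0.5) = 1 + j40 → |·| ≈ 40.012, ∠ ≈ 88.57°
pole (1 + j80·0.04) = 1 + j3.2 → |·| ≈ 3.3526, ∠ ≈ 72.65°
pole (1 + j80·0.0125) = 1 + j1 → |·| ≈ 1.4142, ∠ ≈ 45.00°
|G| = 0.05 · 1 / (40.012 · 3.3526 · 1.4142) ≈ 0.00026356
Gain = 20 log₁₀(0.00026356) ≈ -71.58 dB
∠G = (0°) − (88.57° + 72.65° + 45.00°) = -206.22° ≡ 153.78° (principal value)

-71.6 dB, 153.8°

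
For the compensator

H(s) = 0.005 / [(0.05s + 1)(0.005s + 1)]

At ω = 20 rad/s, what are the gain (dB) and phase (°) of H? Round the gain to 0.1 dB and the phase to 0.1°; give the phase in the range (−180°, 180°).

At ω = 20 rad/s:
pole (1 + j20·0.05) = 1 + j1 → |·| ≈ 1.4142, ∠ ≈ 45.00°
pole (1 + j20·0.005) = 1 + j0.1 → |·| ≈ 1.005, ∠ ≈ 5.71°
|H| = 0.005 · 1 / (1.4142 · 1.005) ≈ 0.003518
Gain = 20 log₁₀(0.003518) ≈ -49.07 dB
∠H = (0°) − (45.00° + 5.71°) = -50.71°

-49.1 dB, -50.7°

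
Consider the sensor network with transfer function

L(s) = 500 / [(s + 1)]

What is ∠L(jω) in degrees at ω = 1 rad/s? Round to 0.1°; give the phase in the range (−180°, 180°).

-45.0°

At ω = 1 rad/s:
pole (1 + j1·1) = 1 + j1 → |·| ≈ 1.4142, ∠ ≈ 45.00°
∠L = (0°) − (45.00°) = -45.00°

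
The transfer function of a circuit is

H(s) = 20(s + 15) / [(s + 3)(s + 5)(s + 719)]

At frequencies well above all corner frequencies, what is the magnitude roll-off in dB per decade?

Each pole contributes −20 dB/decade at high frequency; each zero contributes +20 dB/decade.
Net: 1 zero(s) − 3 pole(s) → -40 dB/decade.

-40 dB/decade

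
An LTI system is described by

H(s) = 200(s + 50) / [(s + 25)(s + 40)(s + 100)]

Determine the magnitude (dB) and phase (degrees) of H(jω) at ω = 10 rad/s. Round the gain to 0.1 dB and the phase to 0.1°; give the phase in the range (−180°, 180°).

At s = jω = j10:
zero (s+50): 50 + j10 → |·| = √(50²+10²) = √2600 ≈ 50.99, ∠ = arctan(10/50) ≈ 11.31°
pole (s+25): 25 + j10 → |·| = √(25²+10²) = √725 ≈ 26.926, ∠ = arctan(10/25) ≈ 21.80°
pole (s+40): 40 + j10 → |·| = √(40²+10²) = √1700 ≈ 41.231, ∠ = arctan(10/40) ≈ 14.04°
pole (s+100): 100 + j10 → |·| = √(100²+10²) = √10100 ≈ 100.5, ∠ = arctan(10/100) ≈ 5.71°
|H| = 200 · 50.99 / 1.1157e+05 ≈ 0.091404
Gain = 20 log₁₀(0.091404) ≈ -20.78 dB
∠H = 11.31° − 41.55° = -30.24°

-20.8 dB, -30.2°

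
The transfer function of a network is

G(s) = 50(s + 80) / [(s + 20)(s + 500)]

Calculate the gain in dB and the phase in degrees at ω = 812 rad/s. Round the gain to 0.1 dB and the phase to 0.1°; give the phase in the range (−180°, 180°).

At s = jω = j812:
zero (s+80): 80 + j812 → |·| = √(80²+812²) = √665744 ≈ 815.93, ∠ = arctan(812/80) ≈ 84.37°
pole (s+20): 20 + j812 → |·| = √(20²+812²) = √659744 ≈ 812.25, ∠ = arctan(812/20) ≈ 88.59°
pole (s+500): 500 + j812 → |·| = √(500²+812²) = √909344 ≈ 953.6, ∠ = arctan(812/500) ≈ 58.38°
|G| = 50 · 815.93 / 7.7456e+05 ≈ 0.052671
Gain = 20 log₁₀(0.052671) ≈ -25.57 dB
∠G = 84.37° − 146.97° = -62.60°

-25.6 dB, -62.6°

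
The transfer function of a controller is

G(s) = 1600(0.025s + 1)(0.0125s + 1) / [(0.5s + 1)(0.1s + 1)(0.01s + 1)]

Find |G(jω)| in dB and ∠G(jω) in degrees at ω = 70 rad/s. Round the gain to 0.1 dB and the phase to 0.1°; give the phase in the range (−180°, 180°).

At ω = 70 rad/s:
zero (1 + j70·0.025) = 1 + j1.75 → |·| ≈ 2.0156, ∠ ≈ 60.26°
zero (1 + j70·0.0125) = 1 + j0.875 → |·| ≈ 1.3288, ∠ ≈ 41.19°
pole (1 + j70·0.5) = 1 + j35 → |·| ≈ 35.014, ∠ ≈ 88.36°
pole (1 + j70·0.1) = 1 + j7 → |·| ≈ 7.0711, ∠ ≈ 81.87°
pole (1 + j70·0.01) = 1 + j0.7 → |·| ≈ 1.2207, ∠ ≈ 34.99°
|G| = 1600 · 2.0156 · 1.3288 / (35.014 · 7.0711 · 1.2207) ≈ 14.179
Gain = 20 log₁₀(14.179) ≈ 23.03 dB
∠G = (60.26° + 41.19°) − (88.36° + 81.87° + 34.99°) = -103.77°

23.0 dB, -103.8°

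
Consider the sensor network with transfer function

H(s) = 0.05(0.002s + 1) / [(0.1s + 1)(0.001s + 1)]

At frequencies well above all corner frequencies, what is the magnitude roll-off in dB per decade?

Each pole contributes −20 dB/decade at high frequency; each zero contributes +20 dB/decade.
Net: 1 zero(s) − 2 pole(s) → -20 dB/decade.

-20 dB/decade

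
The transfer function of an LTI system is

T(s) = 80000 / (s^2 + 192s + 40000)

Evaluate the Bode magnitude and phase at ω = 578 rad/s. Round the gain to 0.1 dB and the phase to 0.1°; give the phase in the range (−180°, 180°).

-11.9 dB, -159.3°

At s = jω = j578:
quadratic: (j578)² + 192·j578 + 40000 = -294084 + j110976 → |·| ≈ 3.1433e+05, ∠ ≈ 159.33°
|T| = 80000 / 3.1433e+05 ≈ 0.25451
Gain = 20 log₁₀(0.25451) ≈ -11.89 dB
∠T = 0.00° − 159.33° = -159.33°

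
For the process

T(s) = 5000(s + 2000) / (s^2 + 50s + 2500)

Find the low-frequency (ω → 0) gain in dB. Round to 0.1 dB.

T(0) = 5000·2000 / 2500 = 4000
20 log₁₀(4000) ≈ 72.04 dB

72.0 dB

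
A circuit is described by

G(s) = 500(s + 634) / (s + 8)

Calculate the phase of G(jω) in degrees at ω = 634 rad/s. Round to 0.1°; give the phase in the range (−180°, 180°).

At s = jω = j634:
zero (s+634): 634 + j634 → |·| = √(634²+634²) = √803912 ≈ 896.61, ∠ = arctan(634/634) ≈ 45.00°
pole (s+8): 8 + j634 → |·| = √(8²+634²) = √402020 ≈ 634.05, ∠ = arctan(634/8) ≈ 89.28°
∠G = 45.00° − 89.28° = -44.28°

-44.3°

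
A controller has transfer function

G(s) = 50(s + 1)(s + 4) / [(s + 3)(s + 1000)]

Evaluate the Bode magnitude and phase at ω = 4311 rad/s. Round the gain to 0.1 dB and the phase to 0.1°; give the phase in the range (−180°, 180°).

33.8 dB, 13.0°

At s = jω = j4311:
zero (s+1): 1 + j4311 → |·| = √(1²+4311²) = √18584722 ≈ 4311, ∠ = arctan(4311/1) ≈ 89.99°
zero (s+4): 4 + j4311 → |·| = √(4²+4311²) = √18584737 ≈ 4311, ∠ = arctan(4311/4) ≈ 89.95°
pole (s+3): 3 + j4311 → |·| = √(3²+4311²) = √18584730 ≈ 4311, ∠ = arctan(4311/3) ≈ 89.96°
pole (s+1000): 1000 + j4311 → |·| = √(1000²+4311²) = √19584721 ≈ 4425.5, ∠ = arctan(4311/1000) ≈ 76.94°
|G| = 50 · 1.8585e+07 / 1.9078e+07 ≈ 48.708
Gain = 20 log₁₀(48.708) ≈ 33.75 dB
∠G = 179.94° − 166.90° = 13.04°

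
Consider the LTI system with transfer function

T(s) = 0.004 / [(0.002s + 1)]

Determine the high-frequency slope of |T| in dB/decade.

-20 dB/decade

Each pole contributes −20 dB/decade at high frequency; each zero contributes +20 dB/decade.
Net: 0 zero(s) − 1 pole(s) → -20 dB/decade.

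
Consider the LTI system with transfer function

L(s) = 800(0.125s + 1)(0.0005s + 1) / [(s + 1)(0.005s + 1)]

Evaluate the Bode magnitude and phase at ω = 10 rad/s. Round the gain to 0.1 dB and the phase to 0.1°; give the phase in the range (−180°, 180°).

42.1 dB, -35.5°

At ω = 10 rad/s:
zero (1 + j10·0.125) = 1 + j1.25 → |·| ≈ 1.6008, ∠ ≈ 51.34°
zero (1 + j10·0.0005) = 1 + j0.005 → |·| ≈ 1, ∠ ≈ 0.29°
pole (1 + j10·1) = 1 + j10 → |·| ≈ 10.05, ∠ ≈ 84.29°
pole (1 + j10·0.005) = 1 + j0.05 → |·| ≈ 1.0012, ∠ ≈ 2.86°
|L| = 800 · 1.6008 · 1 / (10.05 · 1.0012) ≈ 127.27
Gain = 20 log₁₀(127.27) ≈ 42.09 dB
∠L = (51.34° + 0.29°) − (84.29° + 2.86°) = -35.52°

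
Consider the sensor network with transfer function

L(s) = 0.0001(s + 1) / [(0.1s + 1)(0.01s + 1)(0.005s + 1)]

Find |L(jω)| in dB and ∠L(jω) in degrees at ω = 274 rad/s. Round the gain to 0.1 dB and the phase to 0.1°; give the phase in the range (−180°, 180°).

At ω = 274 rad/s:
zero (1 + j274·1) = 1 + j274 → |·| ≈ 274, ∠ ≈ 89.79°
pole (1 + j274·0.1) = 1 + j27.4 → |·| ≈ 27.418, ∠ ≈ 87.91°
pole (1 + j274·0.01) = 1 + j2.74 → |·| ≈ 2.9168, ∠ ≈ 69.95°
pole (1 + j274·0.005) = 1 + j1.37 → |·| ≈ 1.6961, ∠ ≈ 53.87°
|L| = 0.0001 · 274 / (27.418 · 2.9168 · 1.6961) ≈ 0.000202
Gain = 20 log₁₀(0.000202) ≈ -73.89 dB
∠L = (89.79°) − (87.91° + 69.95° + 53.87°) = -121.94°

-73.9 dB, -121.9°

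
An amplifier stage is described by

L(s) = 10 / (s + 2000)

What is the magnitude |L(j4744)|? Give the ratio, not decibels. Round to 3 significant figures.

0.00194

Substitute s = j4744:
Numerator: 10 = 10 + j0
Denominator: (j4744) + 2000 = 2000 + j4744
|N| = √(10² + 0²) ≈ 10, ∠N ≈ 0.00°
|D| = √(2000² + 4744²) ≈ 5148.4, ∠D ≈ 67.14°
|L| = 10 / 5148.4 ≈ 0.0019424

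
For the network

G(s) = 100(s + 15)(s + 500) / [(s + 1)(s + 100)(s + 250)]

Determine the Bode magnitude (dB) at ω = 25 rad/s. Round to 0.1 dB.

At s = jω = j25:
zero (s+15): 15 + j25 → |·| = √(15²+25²) = √850 ≈ 29.155, ∠ = arctan(25/15) ≈ 59.04°
zero (s+500): 500 + j25 → |·| = √(500²+25²) = √250625 ≈ 500.62, ∠ = arctan(25/500) ≈ 2.86°
pole (s+1): 1 + j25 → |·| = √(1²+25²) = √626 ≈ 25.02, ∠ = arctan(25/1) ≈ 87.71°
pole (s+100): 100 + j25 → |·| = √(100²+25²) = √10625 ≈ 103.08, ∠ = arctan(25/100) ≈ 14.04°
pole (s+250): 250 + j25 → |·| = √(250²+25²) = √63125 ≈ 251.25, ∠ = arctan(25/250) ≈ 5.71°
|G| = 100 · 14596 / 6.4799e+05 ≈ 2.2525
Gain = 20 log₁₀(2.2525) ≈ 7.05 dB

7.1 dB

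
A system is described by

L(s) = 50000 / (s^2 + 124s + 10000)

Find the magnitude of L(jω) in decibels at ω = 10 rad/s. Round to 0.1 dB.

At s = jω = j10:
quadratic: (j10)² + 124·j10 + 10000 = 9900 + j1240 → |·| ≈ 9977.4, ∠ ≈ 7.14°
|L| = 50000 / 9977.4 ≈ 5.0113
Gain = 20 log₁₀(5.0113) ≈ 14.00 dB

14.0 dB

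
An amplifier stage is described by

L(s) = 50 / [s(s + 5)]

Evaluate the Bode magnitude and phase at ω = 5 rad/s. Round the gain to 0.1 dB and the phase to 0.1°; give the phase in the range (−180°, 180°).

At s = jω = j5:
pole (s+5): 5 + j5 → |·| = √(5²+5²) = √50 ≈ 7.0711, ∠ = arctan(5/5) ≈ 45.00°
pole at origin: |s| = 5, ∠ = 90.00° (in denominator)
|L| = 50 / 35.355 ≈ 1.4142
Gain = 20 log₁₀(1.4142) ≈ 3.01 dB
∠L = 0.00° − 135.00° = -135.00°

3.0 dB, -135.0°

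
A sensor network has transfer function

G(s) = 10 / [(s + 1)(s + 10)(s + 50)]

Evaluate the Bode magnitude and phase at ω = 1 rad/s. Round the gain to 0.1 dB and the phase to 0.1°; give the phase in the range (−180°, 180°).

At s = jω = j1:
pole (s+1): 1 + j1 → |·| = √(1²+1²) = √2 ≈ 1.4142, ∠ = arctan(1/1) ≈ 45.00°
pole (s+10): 10 + j1 → |·| = √(10²+1²) = √101 ≈ 10.05, ∠ = arctan(1/10) ≈ 5.71°
pole (s+50): 50 + j1 → |·| = √(50²+1²) = √2501 ≈ 50.01, ∠ = arctan(1/50) ≈ 1.15°
|G| = 10 / 710.78 ≈ 0.014069
Gain = 20 log₁₀(0.014069) ≈ -37.03 dB
∠G = 0.00° − 51.86° = -51.86°

-37.0 dB, -51.9°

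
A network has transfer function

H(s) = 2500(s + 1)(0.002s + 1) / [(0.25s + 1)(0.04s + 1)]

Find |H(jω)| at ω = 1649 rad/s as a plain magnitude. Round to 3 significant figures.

At ω = 1649 rad/s:
zero (1 + j1649·1) = 1 + j1649 → |·| ≈ 1649, ∠ ≈ 89.97°
zero (1 + j1649·0.002) = 1 + j3.298 → |·| ≈ 3.4463, ∠ ≈ 73.13°
pole (1 + j1649·0.25) = 1 + j412.25 → |·| ≈ 412.25, ∠ ≈ 89.86°
pole (1 + j1649·0.04) = 1 + j65.96 → |·| ≈ 65.968, ∠ ≈ 89.13°
|H| = 2500 · 1649 · 3.4463 / (412.25 · 65.968) ≈ 522.42

522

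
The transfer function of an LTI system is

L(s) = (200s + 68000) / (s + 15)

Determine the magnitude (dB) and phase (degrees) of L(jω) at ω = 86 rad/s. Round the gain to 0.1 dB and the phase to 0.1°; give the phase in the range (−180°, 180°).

58.1 dB, -65.9°

Substitute s = j86:
Numerator: 200(j86) + 68000 = 68000 + j17200
Denominator: (j86) + 15 = 15 + j86
|N| = √(68000² + 17200²) ≈ 70142, ∠N ≈ 14.19°
|D| = √(15² + 86²) ≈ 87.298, ∠D ≈ 80.11°
|L| = 70142 / 87.298 ≈ 803.48
Gain = 20 log₁₀(803.48) ≈ 58.10 dB
∠L = 14.19° − 80.11° = -65.92°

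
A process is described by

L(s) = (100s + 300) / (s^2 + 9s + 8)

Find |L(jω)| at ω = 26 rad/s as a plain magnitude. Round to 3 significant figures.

3.70

Substitute s = j26:
Numerator: 100(j26) + 300 = 300 + j2600
Denominator: (j26)^2 + 9(j26) + 8 = -668 + j234
|N| = √(300² + 2600²) ≈ 2617.3, ∠N ≈ 83.42°
|D| = √(668² + 234²) ≈ 707.8, ∠D ≈ 160.69°
|L| = 2617.3 / 707.8 ≈ 3.6978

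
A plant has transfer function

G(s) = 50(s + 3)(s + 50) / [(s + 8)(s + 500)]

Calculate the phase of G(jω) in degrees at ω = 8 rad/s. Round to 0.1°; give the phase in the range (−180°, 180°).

32.6°

At s = jω = j8:
zero (s+3): 3 + j8 → |·| = √(3²+8²) = √73 ≈ 8.544, ∠ = arctan(8/3) ≈ 69.44°
zero (s+50): 50 + j8 → |·| = √(50²+8²) = √2564 ≈ 50.636, ∠ = arctan(8/50) ≈ 9.09°
pole (s+8): 8 + j8 → |·| = √(8²+8²) = √128 ≈ 11.314, ∠ = arctan(8/8) ≈ 45.00°
pole (s+500): 500 + j8 → |·| = √(500²+8²) = √250064 ≈ 500.06, ∠ = arctan(8/500) ≈ 0.92°
∠G = 78.53° − 45.92° = 32.61°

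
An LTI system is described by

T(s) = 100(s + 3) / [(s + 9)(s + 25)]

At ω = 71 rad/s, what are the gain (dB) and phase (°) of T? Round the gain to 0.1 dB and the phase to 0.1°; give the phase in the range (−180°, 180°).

2.4 dB, -65.8°

At s = jω = j71:
zero (s+3): 3 + j71 → |·| = √(3²+71²) = √5050 ≈ 71.063, ∠ = arctan(71/3) ≈ 87.58°
pole (s+9): 9 + j71 → |·| = √(9²+71²) = √5122 ≈ 71.568, ∠ = arctan(71/9) ≈ 82.78°
pole (s+25): 25 + j71 → |·| = √(25²+71²) = √5666 ≈ 75.273, ∠ = arctan(71/25) ≈ 70.60°
|T| = 100 · 71.063 / 5387.1 ≈ 1.3191
Gain = 20 log₁₀(1.3191) ≈ 2.41 dB
∠T = 87.58° − 153.38° = -65.80°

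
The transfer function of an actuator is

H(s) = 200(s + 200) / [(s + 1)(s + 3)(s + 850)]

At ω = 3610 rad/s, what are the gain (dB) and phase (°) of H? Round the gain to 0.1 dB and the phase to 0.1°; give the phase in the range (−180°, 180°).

-96.5 dB, -169.9°

At s = jω = j3610:
zero (s+200): 200 + j3610 → |·| = √(200²+3610²) = √13072100 ≈ 3615.5, ∠ = arctan(3610/200) ≈ 86.83°
pole (s+1): 1 + j3610 → |·| = √(1²+3610²) = √13032101 ≈ 3610, ∠ = arctan(3610/1) ≈ 89.98°
pole (s+3): 3 + j3610 → |·| = √(3²+3610²) = √13032109 ≈ 3610, ∠ = arctan(3610/3) ≈ 89.95°
pole (s+850): 850 + j3610 → |·| = √(850²+3610²) = √13754600 ≈ 3708.7, ∠ = arctan(3610/850) ≈ 76.75°
|H| = 200 · 3615.5 / 4.8332e+10 ≈ 1.4961e-05
Gain = 20 log₁₀(1.4961e-05) ≈ -96.50 dB
∠H = 86.83° − 256.68° = -169.85°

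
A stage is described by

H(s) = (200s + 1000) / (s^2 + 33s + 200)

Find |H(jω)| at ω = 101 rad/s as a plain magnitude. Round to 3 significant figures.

1.92

Substitute s = j101:
Numerator: 200(j101) + 1000 = 1000 + j20200
Denominator: (j101)^2 + 33(j101) + 200 = -10001 + j3333
|N| = √(1000² + 20200²) ≈ 20225, ∠N ≈ 87.17°
|D| = √(10001² + 3333²) ≈ 10542, ∠D ≈ 161.57°
|H| = 20225 / 10542 ≈ 1.9185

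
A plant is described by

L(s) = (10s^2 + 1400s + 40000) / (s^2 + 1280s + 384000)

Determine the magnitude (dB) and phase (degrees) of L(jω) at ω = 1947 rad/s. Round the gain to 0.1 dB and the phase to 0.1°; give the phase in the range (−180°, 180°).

19.1 dB, 32.1°

Substitute s = j1947:
Numerator: 10(j1947)^2 + 1400(j1947) + 40000 = -37868090 + j2725800
Denominator: (j1947)^2 + 1280(j1947) + 384000 = -3406809 + j2492160
|N| = √(37868090² + 2725800²) ≈ 3.7966e+07, ∠N ≈ 175.88°
|D| = √(3406809² + 2492160²) ≈ 4.221e+06, ∠D ≈ 143.81°
|L| = 3.7966e+07 / 4.221e+06 ≈ 8.9946
Gain = 20 log₁₀(8.9946) ≈ 19.08 dB
∠L = 175.88° − 143.81° = 32.07°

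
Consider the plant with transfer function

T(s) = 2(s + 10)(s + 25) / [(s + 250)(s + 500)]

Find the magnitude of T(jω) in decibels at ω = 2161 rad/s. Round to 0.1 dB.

5.7 dB

At s = jω = j2161:
zero (s+10): 10 + j2161 → |·| = √(10²+2161²) = √4670021 ≈ 2161, ∠ = arctan(2161/10) ≈ 89.73°
zero (s+25): 25 + j2161 → |·| = √(25²+2161²) = √4670546 ≈ 2161.1, ∠ = arctan(2161/25) ≈ 89.34°
pole (s+250): 250 + j2161 → |·| = √(250²+2161²) = √4732421 ≈ 2175.4, ∠ = arctan(2161/250) ≈ 83.40°
pole (s+500): 500 + j2161 → |·| = √(500²+2161²) = √4919921 ≈ 2218.1, ∠ = arctan(2161/500) ≈ 76.97°
|T| = 2 · 4.6701e+06 / 4.8253e+06 ≈ 1.9357
Gain = 20 log₁₀(1.9357) ≈ 5.74 dB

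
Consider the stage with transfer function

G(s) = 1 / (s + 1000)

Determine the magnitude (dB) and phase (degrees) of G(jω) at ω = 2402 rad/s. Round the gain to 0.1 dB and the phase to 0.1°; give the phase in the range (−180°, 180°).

Substitute s = j2402:
Numerator: 1 = 1 + j0
Denominator: (j2402) + 1000 = 1000 + j2402
|N| = √(1² + 0²) ≈ 1, ∠N ≈ 0.00°
|D| = √(1000² + 2402²) ≈ 2601.8, ∠D ≈ 67.40°
|G| = 1 / 2601.8 ≈ 0.00038435
Gain = 20 log₁₀(0.00038435) ≈ -68.31 dB
∠G = 0.00° − 67.40° = -67.40°

-68.3 dB, -67.4°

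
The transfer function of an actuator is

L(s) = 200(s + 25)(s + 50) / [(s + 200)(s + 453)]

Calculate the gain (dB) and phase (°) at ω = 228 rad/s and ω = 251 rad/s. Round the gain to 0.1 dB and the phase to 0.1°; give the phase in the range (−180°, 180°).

ω = 228: 36.9 dB, 85.9°; ω = 251: 37.8 dB, 82.6°

At s = jω = j228:
zero (s+25): 25 + j228 → |·| = √(25²+228²) = √52609 ≈ 229.37, ∠ = arctan(228/25) ≈ 83.74°
zero (s+50): 50 + j228 → |·| = √(50²+228²) = √54484 ≈ 233.42, ∠ = arctan(228/50) ≈ 77.63°
pole (s+200): 200 + j228 → |·| = √(200²+228²) = √91984 ≈ 303.29, ∠ = arctan(228/200) ≈ 48.74°
pole (s+453): 453 + j228 → |·| = √(453²+228²) = √257193 ≈ 507.14, ∠ = arctan(228/453) ≈ 26.72°
|L| = 200 · 53540 / 1.5381e+05 ≈ 69.618
Gain = 20 log₁₀(69.618) ≈ 36.85 dB
∠L = 161.37° − 75.46° = 85.91°

At s = jω = j251:
zero (s+25): 25 + j251 → |·| = √(25²+251²) = √63626 ≈ 252.24, ∠ = arctan(251/25) ≈ 84.31°
zero (s+50): 50 + j251 → |·| = √(50²+251²) = √65501 ≈ 255.93, ∠ = arctan(251/50) ≈ 78.73°
pole (s+200): 200 + j251 → |·| = √(200²+251²) = √103001 ≈ 320.94, ∠ = arctan(251/200) ≈ 51.45°
pole (s+453): 453 + j251 → |·| = √(453²+251²) = √268210 ≈ 517.89, ∠ = arctan(251/453) ≈ 28.99°
|L| = 200 · 64556 / 1.6621e+05 ≈ 77.68
Gain = 20 log₁₀(77.68) ≈ 37.81 dB
∠L = 163.04° − 80.44° = 82.60°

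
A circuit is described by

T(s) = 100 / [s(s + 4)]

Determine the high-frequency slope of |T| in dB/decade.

-40 dB/decade

Each pole contributes −20 dB/decade at high frequency; each zero contributes +20 dB/decade.
Net: 0 zero(s) − 2 pole(s) → -40 dB/decade.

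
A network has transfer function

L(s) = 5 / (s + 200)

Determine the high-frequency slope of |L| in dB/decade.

Each pole contributes −20 dB/decade at high frequency; each zero contributes +20 dB/decade.
Net: 0 zero(s) − 1 pole(s) → -20 dB/decade.

-20 dB/decade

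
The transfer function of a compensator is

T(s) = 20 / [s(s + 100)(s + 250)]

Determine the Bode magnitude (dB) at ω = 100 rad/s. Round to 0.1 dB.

-105.6 dB

At s = jω = j100:
pole (s+100): 100 + j100 → |·| = √(100²+100²) = √20000 ≈ 141.42, ∠ = arctan(100/100) ≈ 45.00°
pole (s+250): 250 + j100 → |·| = √(250²+100²) = √72500 ≈ 269.26, ∠ = arctan(100/250) ≈ 21.80°
pole at origin: |s| = 100, ∠ = 90.00° (in denominator)
|T| = 20 / 3.8079e+06 ≈ 5.2522e-06
Gain = 20 log₁₀(5.2522e-06) ≈ -105.59 dB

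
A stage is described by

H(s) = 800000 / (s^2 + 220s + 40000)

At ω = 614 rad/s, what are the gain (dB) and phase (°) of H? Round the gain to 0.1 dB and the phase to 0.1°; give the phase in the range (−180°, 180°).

6.9 dB, -158.2°

At s = jω = j614:
quadratic: (j614)² + 220·j614 + 40000 = -336996 + j135080 → |·| ≈ 3.6306e+05, ∠ ≈ 158.16°
|H| = 800000 / 3.6306e+05 ≈ 2.2035
Gain = 20 log₁₀(2.2035) ≈ 6.86 dB
∠H = 0.00° − 158.16° = -158.16°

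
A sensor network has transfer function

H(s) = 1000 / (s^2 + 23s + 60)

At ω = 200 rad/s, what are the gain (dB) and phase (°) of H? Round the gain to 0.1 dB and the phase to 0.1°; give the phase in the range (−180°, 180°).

Substitute s = j200:
Numerator: 1000 = 1000 + j0
Denominator: (j200)^2 + 23(j200) + 60 = -39940 + j4600
|N| = √(1000² + 0²) ≈ 1000, ∠N ≈ 0.00°
|D| = √(39940² + 4600²) ≈ 40204, ∠D ≈ 173.43°
|H| = 1000 / 40204 ≈ 0.024873
Gain = 20 log₁₀(0.024873) ≈ -32.09 dB
∠H = 0.00° − 173.43° = -173.43°

-32.1 dB, -173.4°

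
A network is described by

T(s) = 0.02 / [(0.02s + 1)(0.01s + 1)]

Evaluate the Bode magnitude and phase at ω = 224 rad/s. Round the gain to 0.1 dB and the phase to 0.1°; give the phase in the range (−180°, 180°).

At ω = 224 rad/s:
pole (1 + j224·0.02) = 1 + j4.48 → |·| ≈ 4.5903, ∠ ≈ 77.42°
pole (1 + j224·0.01) = 1 + j2.24 → |·| ≈ 2.4531, ∠ ≈ 65.94°
|T| = 0.02 · 1 / (4.5903 · 2.4531) ≈ 0.0017761
Gain = 20 log₁₀(0.0017761) ≈ -55.01 dB
∠T = (0°) − (77.42° + 65.94°) = -143.36°

-55.0 dB, -143.4°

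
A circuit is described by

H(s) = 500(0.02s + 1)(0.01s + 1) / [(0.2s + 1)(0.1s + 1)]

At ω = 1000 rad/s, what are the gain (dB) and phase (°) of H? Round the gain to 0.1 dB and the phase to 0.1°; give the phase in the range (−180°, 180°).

14.0 dB, -7.7°

At ω = 1000 rad/s:
zero (1 + j1000·0.02) = 1 + j20 → |·| ≈ 20.025, ∠ ≈ 87.14°
zero (1 + j1000·0.01) = 1 + j10 → |·| ≈ 10.05, ∠ ≈ 84.29°
pole (1 + j1000·0.2) = 1 + j200 → |·| ≈ 200, ∠ ≈ 89.71°
pole (1 + j1000·0.1) = 1 + j100 → |·| ≈ 100, ∠ ≈ 89.43°
|H| = 500 · 20.025 · 10.05 / (200 · 100) ≈ 5.0313
Gain = 20 log₁₀(5.0313) ≈ 14.03 dB
∠H = (87.14° + 84.29°) − (89.71° + 89.43°) = -7.71°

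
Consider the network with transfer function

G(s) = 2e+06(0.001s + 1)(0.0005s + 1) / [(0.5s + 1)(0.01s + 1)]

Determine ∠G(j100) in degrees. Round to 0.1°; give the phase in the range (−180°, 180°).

At ω = 100 rad/s:
zero (1 + j100·0.001) = 1 + j0.1 → |·| ≈ 1.005, ∠ ≈ 5.71°
zero (1 + j100·0.0005) = 1 + j0.05 → |·| ≈ 1.0012, ∠ ≈ 2.86°
pole (1 + j100·0.5) = 1 + j50 → |·| ≈ 50.01, ∠ ≈ 88.85°
pole (1 + j100·0.01) = 1 + j1 → |·| ≈ 1.4142, ∠ ≈ 45.00°
∠G = (5.71° + 2.86°) − (88.85° + 45.00°) = -125.28°

-125.3°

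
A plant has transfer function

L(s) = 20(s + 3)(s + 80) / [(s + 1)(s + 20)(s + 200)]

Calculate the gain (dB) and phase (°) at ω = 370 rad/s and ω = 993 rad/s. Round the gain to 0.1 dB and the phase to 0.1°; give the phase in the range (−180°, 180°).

ω = 370: -26.3 dB, -71.0°; ω = 993: -34.1 dB, -82.2°

At s = jω = j370:
zero (s+3): 3 + j370 → |·| = √(3²+370²) = √136909 ≈ 370.01, ∠ = arctan(370/3) ≈ 89.54°
zero (s+80): 80 + j370 → |·| = √(80²+370²) = √143300 ≈ 378.55, ∠ = arctan(370/80) ≈ 77.80°
pole (s+1): 1 + j370 → |·| = √(1²+370²) = √136901 ≈ 370, ∠ = arctan(370/1) ≈ 89.85°
pole (s+20): 20 + j370 → |·| = √(20²+370²) = √137300 ≈ 370.54, ∠ = arctan(370/20) ≈ 86.91°
pole (s+200): 200 + j370 → |·| = √(200²+370²) = √176900 ≈ 420.59, ∠ = arctan(370/200) ≈ 61.61°
|L| = 20 · 1.4007e+05 / 5.7663e+07 ≈ 0.048582
Gain = 20 log₁₀(0.048582) ≈ -26.27 dB
∠L = 167.34° − 238.37° = -71.03°

At s = jω = j993:
zero (s+3): 3 + j993 → |·| = √(3²+993²) = √986058 ≈ 993, ∠ = arctan(993/3) ≈ 89.83°
zero (s+80): 80 + j993 → |·| = √(80²+993²) = √992449 ≈ 996.22, ∠ = arctan(993/80) ≈ 85.39°
pole (s+1): 1 + j993 → |·| = √(1²+993²) = √986050 ≈ 993, ∠ = arctan(993/1) ≈ 89.94°
pole (s+20): 20 + j993 → |·| = √(20²+993²) = √986449 ≈ 993.2, ∠ = arctan(993/20) ≈ 88.85°
pole (s+200): 200 + j993 → |·| = √(200²+993²) = √1026049 ≈ 1012.9, ∠ = arctan(993/200) ≈ 78.61°
|L| = 20 · 9.8925e+05 / 9.9897e+08 ≈ 0.019805
Gain = 20 log₁₀(0.019805) ≈ -34.06 dB
∠L = 175.22° − 257.40° = -82.18°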